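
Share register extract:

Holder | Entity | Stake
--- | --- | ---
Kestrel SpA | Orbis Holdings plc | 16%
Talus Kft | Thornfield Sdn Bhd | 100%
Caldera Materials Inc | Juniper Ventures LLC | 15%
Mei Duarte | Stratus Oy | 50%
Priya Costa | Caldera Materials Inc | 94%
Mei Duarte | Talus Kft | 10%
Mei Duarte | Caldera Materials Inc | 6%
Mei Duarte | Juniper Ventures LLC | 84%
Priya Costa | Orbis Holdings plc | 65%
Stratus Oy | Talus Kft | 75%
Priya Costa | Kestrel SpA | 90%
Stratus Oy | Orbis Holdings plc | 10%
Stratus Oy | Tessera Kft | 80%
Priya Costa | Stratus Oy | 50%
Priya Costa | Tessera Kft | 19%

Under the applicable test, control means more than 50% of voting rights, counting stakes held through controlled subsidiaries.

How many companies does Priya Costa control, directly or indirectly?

Priya holds 94% of Caldera, so Priya controls Caldera.
Priya holds 90% of Kestrel, so Priya controls Kestrel.
Kestrel and Priya together hold 16% + 65% = 81% of Orbis, so Priya controls Orbis.
No other company's threshold is met.
Priya controls 3 companies.

3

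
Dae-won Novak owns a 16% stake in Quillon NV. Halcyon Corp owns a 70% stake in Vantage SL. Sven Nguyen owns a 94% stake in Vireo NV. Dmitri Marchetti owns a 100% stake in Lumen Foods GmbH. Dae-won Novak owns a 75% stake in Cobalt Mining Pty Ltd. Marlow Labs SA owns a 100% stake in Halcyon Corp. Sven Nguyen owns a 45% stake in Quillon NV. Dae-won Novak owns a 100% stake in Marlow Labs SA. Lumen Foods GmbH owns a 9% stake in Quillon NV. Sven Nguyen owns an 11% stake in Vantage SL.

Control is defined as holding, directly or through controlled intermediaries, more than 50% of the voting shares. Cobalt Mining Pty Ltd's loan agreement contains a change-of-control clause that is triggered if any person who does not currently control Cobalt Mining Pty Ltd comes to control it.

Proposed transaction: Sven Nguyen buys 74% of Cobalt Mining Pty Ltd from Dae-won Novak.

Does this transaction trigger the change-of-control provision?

Yes

The purchase adds only to Sven's holdings (Dae-won's stake shrinks), so Sven is the only person who could newly come to control Cobalt.
Sven holds 94% of Vireo, so Sven controls Vireo.
Neither Sven nor any entity Sven controls holds any voting interest in Cobalt.
So before the transaction, Sven does not control Cobalt.
After the purchase, Sven holds 74% of Cobalt directly, and Dae-won's stake falls to 1%.
Sven holds 74% of Cobalt, so Sven controls Cobalt.
Sven did not control Cobalt before and does after, so the clause is triggered.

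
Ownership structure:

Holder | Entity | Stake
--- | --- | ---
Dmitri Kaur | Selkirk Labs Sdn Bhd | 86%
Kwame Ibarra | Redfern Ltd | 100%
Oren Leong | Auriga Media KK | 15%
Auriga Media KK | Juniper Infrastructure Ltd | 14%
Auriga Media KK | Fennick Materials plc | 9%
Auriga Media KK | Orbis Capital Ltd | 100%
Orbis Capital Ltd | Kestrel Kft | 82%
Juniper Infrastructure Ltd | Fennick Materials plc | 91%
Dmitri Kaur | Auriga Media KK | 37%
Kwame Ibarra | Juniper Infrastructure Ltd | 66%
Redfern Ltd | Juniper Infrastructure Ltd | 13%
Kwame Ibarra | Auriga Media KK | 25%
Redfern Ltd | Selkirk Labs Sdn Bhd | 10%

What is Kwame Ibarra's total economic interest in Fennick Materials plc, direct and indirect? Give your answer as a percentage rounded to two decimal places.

Kwame reaches Fennick along 4 paths.
Via Auriga → Juniper: 25% × 14% × 91% = 3.185%.
Via Juniper: 66% × 91% = 60.06%.
Via Redfern → Juniper: 100% × 13% × 91% = 11.83%.
Via Auriga: 25% × 9% = 2.25%.
Total: 3.185% + 60.06% + 11.83% + 2.25% = 77.325%.
Rounded: 77.33%.

77.33%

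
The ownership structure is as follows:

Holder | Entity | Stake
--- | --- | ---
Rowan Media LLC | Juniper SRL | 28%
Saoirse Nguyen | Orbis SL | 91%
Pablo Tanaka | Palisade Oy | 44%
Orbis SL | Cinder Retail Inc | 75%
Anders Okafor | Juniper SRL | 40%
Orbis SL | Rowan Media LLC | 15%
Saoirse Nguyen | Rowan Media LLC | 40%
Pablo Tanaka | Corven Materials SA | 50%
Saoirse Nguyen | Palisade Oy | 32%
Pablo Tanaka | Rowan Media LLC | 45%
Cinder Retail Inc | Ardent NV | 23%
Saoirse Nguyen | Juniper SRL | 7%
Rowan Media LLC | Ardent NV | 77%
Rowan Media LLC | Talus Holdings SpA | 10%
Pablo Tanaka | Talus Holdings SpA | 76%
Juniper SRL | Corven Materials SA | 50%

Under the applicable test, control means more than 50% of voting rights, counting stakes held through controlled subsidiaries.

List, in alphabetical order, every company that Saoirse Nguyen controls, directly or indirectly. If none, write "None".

Ardent NV, Cinder Retail Inc, Orbis SL, Rowan Media LLC

Saoirse holds 91% of Orbis, so Saoirse controls Orbis.
Saoirse and Orbis together hold 40% + 15% = 55% of Rowan, so Saoirse controls Rowan.
Orbis holds 75% of Cinder, so Saoirse controls Cinder.
Cinder and Rowan together hold 23% + 77% = 100% of Ardent, so Saoirse controls Ardent.
No other company's threshold is met.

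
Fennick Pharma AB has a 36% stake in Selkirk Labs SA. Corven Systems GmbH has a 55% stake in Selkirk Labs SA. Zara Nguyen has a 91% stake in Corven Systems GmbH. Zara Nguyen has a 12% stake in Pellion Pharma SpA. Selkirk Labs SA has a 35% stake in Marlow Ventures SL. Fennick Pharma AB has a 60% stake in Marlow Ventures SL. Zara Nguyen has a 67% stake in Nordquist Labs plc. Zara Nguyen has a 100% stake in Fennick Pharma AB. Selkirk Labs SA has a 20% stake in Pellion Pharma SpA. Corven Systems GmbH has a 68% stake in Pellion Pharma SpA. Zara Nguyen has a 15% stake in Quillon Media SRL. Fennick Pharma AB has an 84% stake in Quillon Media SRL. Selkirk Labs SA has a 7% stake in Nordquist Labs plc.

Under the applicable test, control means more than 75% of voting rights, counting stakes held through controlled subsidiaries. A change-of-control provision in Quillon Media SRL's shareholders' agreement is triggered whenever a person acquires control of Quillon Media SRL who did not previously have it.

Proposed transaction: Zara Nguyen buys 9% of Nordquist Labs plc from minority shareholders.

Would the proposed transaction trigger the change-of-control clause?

The purchase changes only Zara's holdings, so Zara is the only person who could newly come to control Quillon.
Zara holds 100% of Fennick, so Zara controls Fennick.
Fennick and Zara together hold 84% + 15% = 99% of Quillon, so Zara controls Quillon.
So Zara already controls Quillon before the transaction.
After the purchase, Zara's direct stake in Nordquist rises to 67% + 9% = 76%.
Zara controlled Quillon already, so this is not a new person acquiring control; every other person's position is unchanged or reduced.
No new person acquires control, so the clause is not triggered.

No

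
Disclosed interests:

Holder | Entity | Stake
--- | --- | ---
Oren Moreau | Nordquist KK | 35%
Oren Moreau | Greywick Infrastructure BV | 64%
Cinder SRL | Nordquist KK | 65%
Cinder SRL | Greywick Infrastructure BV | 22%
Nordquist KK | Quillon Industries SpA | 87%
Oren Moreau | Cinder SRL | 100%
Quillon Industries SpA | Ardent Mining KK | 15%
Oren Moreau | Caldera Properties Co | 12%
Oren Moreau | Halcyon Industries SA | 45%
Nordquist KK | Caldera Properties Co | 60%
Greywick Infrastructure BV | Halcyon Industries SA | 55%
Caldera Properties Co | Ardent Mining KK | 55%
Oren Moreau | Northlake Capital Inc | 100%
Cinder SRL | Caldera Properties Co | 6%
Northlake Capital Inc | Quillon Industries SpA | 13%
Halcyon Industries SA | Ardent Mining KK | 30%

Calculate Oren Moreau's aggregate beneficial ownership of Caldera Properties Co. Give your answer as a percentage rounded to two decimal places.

Oren reaches Caldera along 4 paths.
Direct stake: 12% = 12%.
Via Cinder: 100% × 6% = 6%.
Via Nordquist: 35% × 60% = 21%.
Via Cinder → Nordquist: 100% × 65% × 60% = 39%.
Total: 12% + 6% + 21% + 39% = 78%.
Rounded: 78.00%.

78.00%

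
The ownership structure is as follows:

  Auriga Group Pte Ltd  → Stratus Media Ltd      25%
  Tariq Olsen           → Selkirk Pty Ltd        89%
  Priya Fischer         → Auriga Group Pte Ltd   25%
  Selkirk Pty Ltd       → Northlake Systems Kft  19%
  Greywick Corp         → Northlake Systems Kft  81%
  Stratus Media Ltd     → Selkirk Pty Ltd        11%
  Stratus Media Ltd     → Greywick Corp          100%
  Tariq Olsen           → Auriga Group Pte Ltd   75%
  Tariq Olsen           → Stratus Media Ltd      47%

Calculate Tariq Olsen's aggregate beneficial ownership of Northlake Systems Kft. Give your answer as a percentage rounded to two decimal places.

71.54%

Tariq reaches Northlake along 5 paths.
Via Stratus → Greywick: 47% × 100% × 81% = 38.07%.
Via Auriga → Stratus → Greywick: 75% × 25% × 100% × 81% = 15.1875%.
Via Stratus → Selkirk: 47% × 11% × 19% = 0.9823%.
Via Auriga → Stratus → Selkirk: 75% × 25% × 11% × 19% = 0.391875%.
Via Selkirk: 89% × 19% = 16.91%.
Total: 38.07% + 15.1875% + 0.9823% + 0.391875% + 16.91% = 71.541675%.
Rounded: 71.54%.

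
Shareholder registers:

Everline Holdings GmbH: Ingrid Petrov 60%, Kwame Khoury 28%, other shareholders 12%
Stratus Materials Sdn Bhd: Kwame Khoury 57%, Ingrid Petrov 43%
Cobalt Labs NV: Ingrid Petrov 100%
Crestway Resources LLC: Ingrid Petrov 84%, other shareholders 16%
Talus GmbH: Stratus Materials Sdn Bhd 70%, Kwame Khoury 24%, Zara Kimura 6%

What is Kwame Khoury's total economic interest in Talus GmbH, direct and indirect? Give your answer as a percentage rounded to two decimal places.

Kwame reaches Talus along 2 paths.
Via Stratus: 57% × 70% = 39.9%.
Direct stake: 24% = 24%.
Total: 39.9% + 24% = 63.9%.
Rounded: 63.90%.

63.90%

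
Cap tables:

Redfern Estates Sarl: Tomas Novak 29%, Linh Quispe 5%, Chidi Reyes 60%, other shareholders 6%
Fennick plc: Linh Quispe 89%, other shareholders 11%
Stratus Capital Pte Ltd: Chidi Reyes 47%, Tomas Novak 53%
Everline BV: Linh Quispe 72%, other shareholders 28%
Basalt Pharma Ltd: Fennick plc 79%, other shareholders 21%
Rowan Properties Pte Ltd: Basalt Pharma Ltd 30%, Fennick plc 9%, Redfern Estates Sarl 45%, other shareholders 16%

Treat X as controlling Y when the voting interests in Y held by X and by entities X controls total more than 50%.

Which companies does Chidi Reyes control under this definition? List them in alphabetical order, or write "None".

Redfern Estates Sarl

Chidi holds 60% of Redfern, so Chidi controls Redfern.
No other company's threshold is met.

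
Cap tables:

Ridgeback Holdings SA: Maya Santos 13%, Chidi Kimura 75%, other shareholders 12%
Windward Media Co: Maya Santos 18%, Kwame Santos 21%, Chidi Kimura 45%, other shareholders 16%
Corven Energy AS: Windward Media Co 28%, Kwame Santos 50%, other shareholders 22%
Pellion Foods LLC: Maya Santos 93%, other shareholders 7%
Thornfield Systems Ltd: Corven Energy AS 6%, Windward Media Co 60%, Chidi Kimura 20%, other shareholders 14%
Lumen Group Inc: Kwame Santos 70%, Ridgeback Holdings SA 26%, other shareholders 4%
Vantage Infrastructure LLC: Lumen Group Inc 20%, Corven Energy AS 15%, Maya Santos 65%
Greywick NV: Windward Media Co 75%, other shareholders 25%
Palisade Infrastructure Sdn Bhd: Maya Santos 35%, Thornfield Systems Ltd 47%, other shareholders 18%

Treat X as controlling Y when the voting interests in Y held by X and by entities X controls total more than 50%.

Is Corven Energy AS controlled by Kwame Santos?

Kwame holds 70% of Lumen, so Kwame controls Lumen.
In Corven, Kwame's side holds only 50%, not > 50%.
So Kwame does not control Corven.

No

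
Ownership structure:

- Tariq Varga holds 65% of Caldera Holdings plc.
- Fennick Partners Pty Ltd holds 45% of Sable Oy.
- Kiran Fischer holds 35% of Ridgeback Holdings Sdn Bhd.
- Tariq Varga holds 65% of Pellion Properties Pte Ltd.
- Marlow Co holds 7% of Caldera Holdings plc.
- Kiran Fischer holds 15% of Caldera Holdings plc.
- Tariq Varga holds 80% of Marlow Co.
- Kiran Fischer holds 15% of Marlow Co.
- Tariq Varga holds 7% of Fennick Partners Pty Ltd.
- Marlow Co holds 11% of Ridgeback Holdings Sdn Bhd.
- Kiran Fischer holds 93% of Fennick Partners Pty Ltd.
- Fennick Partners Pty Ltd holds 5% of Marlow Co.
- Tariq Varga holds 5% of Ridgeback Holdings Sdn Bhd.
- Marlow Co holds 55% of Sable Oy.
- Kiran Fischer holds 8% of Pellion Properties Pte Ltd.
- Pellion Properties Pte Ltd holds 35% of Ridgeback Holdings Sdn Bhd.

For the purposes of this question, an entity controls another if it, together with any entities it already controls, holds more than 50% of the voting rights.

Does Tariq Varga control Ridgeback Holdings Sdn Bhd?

Yes

Tariq holds 65% of Pellion, so Tariq controls Pellion.
Tariq holds 80% of Marlow, so Tariq controls Marlow.
Pellion and Tariq and Marlow together hold 35% + 5% + 11% = 51% of Ridgeback, so Tariq controls Ridgeback.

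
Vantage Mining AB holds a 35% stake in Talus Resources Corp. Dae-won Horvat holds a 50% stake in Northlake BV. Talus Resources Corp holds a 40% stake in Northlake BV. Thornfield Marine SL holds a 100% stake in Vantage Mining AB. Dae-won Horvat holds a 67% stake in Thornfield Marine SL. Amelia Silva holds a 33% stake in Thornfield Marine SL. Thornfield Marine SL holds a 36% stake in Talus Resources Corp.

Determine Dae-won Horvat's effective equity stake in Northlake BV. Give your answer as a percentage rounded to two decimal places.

Dae-won reaches Northlake along 3 paths.
Via Thornfield → Talus: 67% × 36% × 40% = 9.648%.
Via Thornfield → Vantage → Talus: 67% × 100% × 35% × 40% = 9.38%.
Direct stake: 50% = 50%.
Total: 9.648% + 9.38% + 50% = 69.028%.
Rounded: 69.03%.

69.03%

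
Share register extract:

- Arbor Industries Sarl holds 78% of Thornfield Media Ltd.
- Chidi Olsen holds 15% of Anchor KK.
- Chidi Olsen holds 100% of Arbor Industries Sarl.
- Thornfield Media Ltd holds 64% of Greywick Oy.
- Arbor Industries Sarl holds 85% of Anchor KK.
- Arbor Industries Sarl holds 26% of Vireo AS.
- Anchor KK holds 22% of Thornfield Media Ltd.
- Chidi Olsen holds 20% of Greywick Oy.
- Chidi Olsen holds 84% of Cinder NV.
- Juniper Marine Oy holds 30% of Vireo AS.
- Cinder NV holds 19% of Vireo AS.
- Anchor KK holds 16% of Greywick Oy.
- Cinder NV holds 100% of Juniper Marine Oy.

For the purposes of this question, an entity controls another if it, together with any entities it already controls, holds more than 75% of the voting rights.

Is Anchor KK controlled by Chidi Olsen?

Chidi holds 100% of Arbor, so Chidi controls Arbor.
Chidi and Arbor together hold 15% + 85% = 100% of Anchor, so Chidi controls Anchor.

Yes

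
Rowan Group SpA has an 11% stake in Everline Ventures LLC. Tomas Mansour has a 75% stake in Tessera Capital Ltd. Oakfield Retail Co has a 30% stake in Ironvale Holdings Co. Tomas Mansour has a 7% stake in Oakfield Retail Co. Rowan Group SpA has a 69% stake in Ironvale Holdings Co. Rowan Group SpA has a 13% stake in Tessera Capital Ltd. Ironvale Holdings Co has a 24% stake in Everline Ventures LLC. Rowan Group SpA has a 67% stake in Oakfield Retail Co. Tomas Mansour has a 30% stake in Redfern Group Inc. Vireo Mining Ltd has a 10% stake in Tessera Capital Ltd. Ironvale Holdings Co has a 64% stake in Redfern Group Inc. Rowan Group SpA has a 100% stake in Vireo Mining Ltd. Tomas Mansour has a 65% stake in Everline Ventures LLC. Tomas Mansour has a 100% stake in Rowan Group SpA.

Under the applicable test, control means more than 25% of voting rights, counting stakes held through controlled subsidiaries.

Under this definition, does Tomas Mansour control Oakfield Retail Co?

Yes

Tomas holds 100% of Rowan, so Tomas controls Rowan.
Tomas and Rowan together hold 7% + 67% = 74% of Oakfield, so Tomas controls Oakfield.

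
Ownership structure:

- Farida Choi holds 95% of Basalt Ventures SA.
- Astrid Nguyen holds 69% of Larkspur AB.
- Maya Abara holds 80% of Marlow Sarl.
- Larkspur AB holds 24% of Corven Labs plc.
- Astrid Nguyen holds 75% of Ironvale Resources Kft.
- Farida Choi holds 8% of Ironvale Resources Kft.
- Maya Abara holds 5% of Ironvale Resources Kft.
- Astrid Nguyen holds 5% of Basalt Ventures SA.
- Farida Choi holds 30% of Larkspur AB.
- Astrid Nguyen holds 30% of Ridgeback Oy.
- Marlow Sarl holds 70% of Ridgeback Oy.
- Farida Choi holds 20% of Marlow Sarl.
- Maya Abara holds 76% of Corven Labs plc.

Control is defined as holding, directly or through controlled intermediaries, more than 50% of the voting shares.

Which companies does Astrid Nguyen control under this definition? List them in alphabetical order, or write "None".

Astrid holds 75% of Ironvale, so Astrid controls Ironvale.
Astrid holds 69% of Larkspur, so Astrid controls Larkspur.
No other company's threshold is met.

Ironvale Resources Kft, Larkspur AB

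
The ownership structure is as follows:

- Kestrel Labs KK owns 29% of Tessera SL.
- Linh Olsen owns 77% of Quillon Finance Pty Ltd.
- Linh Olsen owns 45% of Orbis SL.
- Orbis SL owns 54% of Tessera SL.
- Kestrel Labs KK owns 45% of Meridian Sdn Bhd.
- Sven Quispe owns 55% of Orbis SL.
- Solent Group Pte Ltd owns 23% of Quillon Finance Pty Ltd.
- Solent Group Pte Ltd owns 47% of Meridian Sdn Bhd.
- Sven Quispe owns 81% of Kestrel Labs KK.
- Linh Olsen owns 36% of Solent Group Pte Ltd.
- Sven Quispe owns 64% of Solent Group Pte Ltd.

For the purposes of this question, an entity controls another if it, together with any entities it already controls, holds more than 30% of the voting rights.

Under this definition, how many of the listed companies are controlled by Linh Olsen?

5

Linh holds 36% of Solent, so Linh controls Solent.
Linh holds 45% of Orbis, so Linh controls Orbis.
Solent holds 47% of Meridian, so Linh controls Meridian.
Orbis holds 54% of Tessera, so Linh controls Tessera.
Solent and Linh together hold 23% + 77% = 100% of Quillon, so Linh controls Quillon.
No other company's threshold is met.
Linh controls 5 companies.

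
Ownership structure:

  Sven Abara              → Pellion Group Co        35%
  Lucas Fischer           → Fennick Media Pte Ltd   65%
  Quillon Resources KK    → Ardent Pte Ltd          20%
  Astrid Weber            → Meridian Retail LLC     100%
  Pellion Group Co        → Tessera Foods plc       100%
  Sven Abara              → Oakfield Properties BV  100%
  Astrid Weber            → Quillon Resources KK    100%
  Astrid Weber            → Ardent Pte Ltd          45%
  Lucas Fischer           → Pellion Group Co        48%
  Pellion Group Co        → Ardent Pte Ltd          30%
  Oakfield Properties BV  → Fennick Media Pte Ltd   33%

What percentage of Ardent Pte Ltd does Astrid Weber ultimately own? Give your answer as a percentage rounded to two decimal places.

Astrid reaches Ardent along 2 paths.
Direct stake: 45% = 45%.
Via Quillon: 100% × 20% = 20%.
Total: 45% + 20% = 65%.
Rounded: 65.00%.

65.00%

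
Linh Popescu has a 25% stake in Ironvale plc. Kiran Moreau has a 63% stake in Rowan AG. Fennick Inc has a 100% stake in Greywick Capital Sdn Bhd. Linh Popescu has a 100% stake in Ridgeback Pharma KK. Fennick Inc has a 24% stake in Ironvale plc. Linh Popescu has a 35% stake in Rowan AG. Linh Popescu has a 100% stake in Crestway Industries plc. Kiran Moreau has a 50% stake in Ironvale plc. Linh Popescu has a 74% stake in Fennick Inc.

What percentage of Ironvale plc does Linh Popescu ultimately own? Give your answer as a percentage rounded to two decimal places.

42.76%

Linh reaches Ironvale along 2 paths.
Direct stake: 25% = 25%.
Via Fennick: 74% × 24% = 17.76%.
Total: 25% + 17.76% = 42.76%.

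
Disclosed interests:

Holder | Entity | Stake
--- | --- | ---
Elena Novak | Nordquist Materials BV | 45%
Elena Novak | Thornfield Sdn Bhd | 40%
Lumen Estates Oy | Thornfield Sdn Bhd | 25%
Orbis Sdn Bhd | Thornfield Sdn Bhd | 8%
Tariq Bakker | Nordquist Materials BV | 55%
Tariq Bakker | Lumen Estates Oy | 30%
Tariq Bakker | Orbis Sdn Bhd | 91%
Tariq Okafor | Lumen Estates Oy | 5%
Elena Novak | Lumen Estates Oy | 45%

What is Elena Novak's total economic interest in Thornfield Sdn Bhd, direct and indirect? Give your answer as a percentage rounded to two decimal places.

51.25%

Elena reaches Thornfield along 2 paths.
Direct stake: 40% = 40%.
Via Lumen: 45% × 25% = 11.25%.
Total: 40% + 11.25% = 51.25%.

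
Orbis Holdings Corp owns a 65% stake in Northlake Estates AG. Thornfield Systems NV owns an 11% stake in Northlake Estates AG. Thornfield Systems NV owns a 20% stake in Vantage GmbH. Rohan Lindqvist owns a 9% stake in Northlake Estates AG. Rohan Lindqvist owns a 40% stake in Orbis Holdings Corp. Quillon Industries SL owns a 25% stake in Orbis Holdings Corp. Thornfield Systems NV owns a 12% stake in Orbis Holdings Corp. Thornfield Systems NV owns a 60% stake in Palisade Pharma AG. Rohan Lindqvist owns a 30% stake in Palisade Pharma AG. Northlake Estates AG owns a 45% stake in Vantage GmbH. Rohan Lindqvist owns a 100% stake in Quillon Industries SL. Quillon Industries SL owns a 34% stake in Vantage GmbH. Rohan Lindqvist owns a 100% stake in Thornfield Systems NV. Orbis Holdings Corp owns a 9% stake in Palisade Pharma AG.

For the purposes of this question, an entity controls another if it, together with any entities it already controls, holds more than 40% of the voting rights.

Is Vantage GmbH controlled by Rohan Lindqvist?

Yes

Rohan holds 100% of Quillon, so Rohan controls Quillon.
Rohan holds 100% of Thornfield, so Rohan controls Thornfield.
Thornfield and Rohan and Quillon together hold 12% + 40% + 25% = 77% of Orbis, so Rohan controls Orbis.
Thornfield and Orbis and Rohan together hold 11% + 65% + 9% = 85% of Northlake, so Rohan controls Northlake.
Quillon and Thornfield and Northlake together hold 34% + 20% + 45% = 99% of Vantage, so Rohan controls Vantage.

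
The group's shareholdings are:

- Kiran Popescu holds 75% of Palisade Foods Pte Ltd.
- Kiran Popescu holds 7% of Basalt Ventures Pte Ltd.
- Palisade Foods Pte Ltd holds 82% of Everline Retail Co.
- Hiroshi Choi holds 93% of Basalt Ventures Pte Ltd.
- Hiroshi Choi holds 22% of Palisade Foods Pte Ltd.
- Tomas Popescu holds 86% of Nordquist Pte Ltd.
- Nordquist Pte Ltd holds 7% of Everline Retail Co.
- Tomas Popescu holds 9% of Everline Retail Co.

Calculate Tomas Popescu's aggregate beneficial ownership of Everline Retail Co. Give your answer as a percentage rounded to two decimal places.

Tomas reaches Everline along 2 paths.
Via Nordquist: 86% × 7% = 6.02%.
Direct stake: 9% = 9%.
Total: 6.02% + 9% = 15.02%.

15.02%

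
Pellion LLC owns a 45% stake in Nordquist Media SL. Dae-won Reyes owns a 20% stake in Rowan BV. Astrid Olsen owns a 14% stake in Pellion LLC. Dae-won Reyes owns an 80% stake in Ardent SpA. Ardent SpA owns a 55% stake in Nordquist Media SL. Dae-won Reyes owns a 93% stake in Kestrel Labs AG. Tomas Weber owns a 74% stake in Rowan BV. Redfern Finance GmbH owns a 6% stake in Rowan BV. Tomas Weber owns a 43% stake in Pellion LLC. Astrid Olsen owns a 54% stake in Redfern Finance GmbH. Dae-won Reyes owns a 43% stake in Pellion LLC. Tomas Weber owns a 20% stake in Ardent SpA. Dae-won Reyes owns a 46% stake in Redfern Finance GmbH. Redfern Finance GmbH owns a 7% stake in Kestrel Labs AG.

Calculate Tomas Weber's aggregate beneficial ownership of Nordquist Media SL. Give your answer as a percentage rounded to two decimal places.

30.35%

Tomas reaches Nordquist along 2 paths.
Via Ardent: 20% × 55% = 11%.
Via Pellion: 43% × 45% = 19.35%.
Total: 11% + 19.35% = 30.35%.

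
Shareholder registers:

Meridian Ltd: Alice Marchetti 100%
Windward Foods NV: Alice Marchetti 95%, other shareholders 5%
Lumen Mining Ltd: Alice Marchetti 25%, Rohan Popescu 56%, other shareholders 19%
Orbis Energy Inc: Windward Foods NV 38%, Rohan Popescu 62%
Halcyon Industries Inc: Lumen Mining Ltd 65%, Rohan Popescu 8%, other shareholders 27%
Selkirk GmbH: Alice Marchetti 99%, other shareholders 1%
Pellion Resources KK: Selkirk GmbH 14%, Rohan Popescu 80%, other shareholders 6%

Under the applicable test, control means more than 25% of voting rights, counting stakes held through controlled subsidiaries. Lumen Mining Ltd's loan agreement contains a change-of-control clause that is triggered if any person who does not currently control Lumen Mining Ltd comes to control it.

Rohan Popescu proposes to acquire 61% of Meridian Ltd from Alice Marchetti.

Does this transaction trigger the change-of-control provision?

No

The purchase adds only to Rohan's holdings (Alice's stake shrinks), so Rohan is the only person who could newly come to control Lumen.
Rohan holds 56% of Lumen, so Rohan controls Lumen.
So Rohan already controls Lumen before the transaction.
After the purchase, Rohan holds 61% of Meridian directly, and Alice's stake falls to 39%.
Rohan controlled Lumen already, so this is not a new person acquiring control; every other person's position is unchanged or reduced.
No new person acquires control, so the clause is not triggered.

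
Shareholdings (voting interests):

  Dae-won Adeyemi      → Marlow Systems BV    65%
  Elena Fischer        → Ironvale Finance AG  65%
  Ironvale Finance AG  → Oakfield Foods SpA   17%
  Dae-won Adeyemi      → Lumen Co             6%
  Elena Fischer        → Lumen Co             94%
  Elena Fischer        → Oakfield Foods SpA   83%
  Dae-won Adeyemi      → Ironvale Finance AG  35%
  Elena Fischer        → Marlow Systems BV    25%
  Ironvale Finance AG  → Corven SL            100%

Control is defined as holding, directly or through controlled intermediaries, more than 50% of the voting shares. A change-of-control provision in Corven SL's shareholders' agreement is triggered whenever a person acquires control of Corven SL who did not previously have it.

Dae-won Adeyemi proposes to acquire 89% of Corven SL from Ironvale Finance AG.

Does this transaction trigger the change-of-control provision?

Yes

The purchase adds only to Dae-won's holdings (Ironvale's stake shrinks), so Dae-won is the only person who could newly come to control Corven.
Dae-won holds 65% of Marlow, so Dae-won controls Marlow.
Neither Dae-won nor any entity Dae-won controls holds any voting interest in Corven.
So before the transaction, Dae-won does not control Corven.
After the purchase, Dae-won holds 89% of Corven directly, and Ironvale's stake falls to 11%.
Dae-won holds 89% of Corven, so Dae-won controls Corven.
Dae-won did not control Corven before and does after, so the clause is triggered.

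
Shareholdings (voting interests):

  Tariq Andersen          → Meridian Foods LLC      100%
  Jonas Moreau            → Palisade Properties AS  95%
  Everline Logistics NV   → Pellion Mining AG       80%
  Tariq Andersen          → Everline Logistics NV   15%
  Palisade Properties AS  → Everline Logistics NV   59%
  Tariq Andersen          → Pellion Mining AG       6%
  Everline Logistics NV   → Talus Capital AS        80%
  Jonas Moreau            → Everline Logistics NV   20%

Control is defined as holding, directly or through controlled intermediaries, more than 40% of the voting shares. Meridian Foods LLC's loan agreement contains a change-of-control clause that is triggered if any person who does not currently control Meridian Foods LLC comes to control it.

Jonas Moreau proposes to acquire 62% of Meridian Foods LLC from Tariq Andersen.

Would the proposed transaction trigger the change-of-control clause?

Yes

The purchase adds only to Jonas's holdings (Tariq's stake shrinks), so Jonas is the only person who could newly come to control Meridian.
Jonas holds 95% of Palisade, so Jonas controls Palisade.
Palisade and Jonas together hold 59% + 20% = 79% of Everline, so Jonas controls Everline.
Everline holds 80% of Talus, so Jonas controls Talus.
Everline holds 80% of Pellion, so Jonas controls Pellion.
Neither Jonas nor any entity Jonas controls holds any voting interest in Meridian.
So before the transaction, Jonas does not control Meridian.
After the purchase, Jonas holds 62% of Meridian directly, and Tariq's stake falls to 38%.
Jonas holds 62% of Meridian, so Jonas controls Meridian.
Jonas did not control Meridian before and does after, so the clause is triggered.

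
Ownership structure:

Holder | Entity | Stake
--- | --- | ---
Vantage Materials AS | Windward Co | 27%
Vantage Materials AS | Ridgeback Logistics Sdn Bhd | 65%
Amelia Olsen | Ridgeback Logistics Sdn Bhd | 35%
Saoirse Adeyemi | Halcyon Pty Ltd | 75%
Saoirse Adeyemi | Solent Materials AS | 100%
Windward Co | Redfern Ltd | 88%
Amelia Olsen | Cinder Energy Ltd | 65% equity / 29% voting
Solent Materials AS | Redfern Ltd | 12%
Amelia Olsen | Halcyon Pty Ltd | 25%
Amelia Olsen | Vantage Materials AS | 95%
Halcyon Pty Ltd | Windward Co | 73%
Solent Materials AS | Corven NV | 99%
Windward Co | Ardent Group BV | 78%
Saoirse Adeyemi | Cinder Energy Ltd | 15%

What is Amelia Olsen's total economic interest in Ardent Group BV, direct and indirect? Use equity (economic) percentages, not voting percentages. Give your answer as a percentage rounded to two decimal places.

Amelia reaches Ardent along 2 paths.
Via Halcyon → Windward: 25% × 73% × 78% = 14.235%.
Via Vantage → Windward: 95% × 27% × 78% = 20.007%.
Total: 14.235% + 20.007% = 34.242%.
Rounded: 34.24%.

34.24%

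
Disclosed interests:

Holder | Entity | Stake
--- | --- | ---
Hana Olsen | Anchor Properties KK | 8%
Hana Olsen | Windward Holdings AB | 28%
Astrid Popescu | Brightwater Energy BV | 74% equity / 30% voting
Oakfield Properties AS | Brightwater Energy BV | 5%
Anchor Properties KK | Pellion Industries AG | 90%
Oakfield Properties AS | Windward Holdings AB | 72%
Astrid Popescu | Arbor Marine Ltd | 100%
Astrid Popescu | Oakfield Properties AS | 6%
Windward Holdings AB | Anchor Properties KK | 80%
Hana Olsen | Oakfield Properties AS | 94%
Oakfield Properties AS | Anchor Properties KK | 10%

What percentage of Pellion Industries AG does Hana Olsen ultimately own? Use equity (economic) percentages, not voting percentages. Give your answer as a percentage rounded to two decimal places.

Hana reaches Pellion along 4 paths.
Via Anchor: 8% × 90% = 7.2%.
Via Oakfield → Windward → Anchor: 94% × 72% × 80% × 90% = 48.7296%.
Via Windward → Anchor: 28% × 80% × 90% = 20.16%.
Via Oakfield → Anchor: 94% × 10% × 90% = 8.46%.
Total: 7.2% + 48.7296% + 20.16% + 8.46% = 84.5496%.
Rounded: 84.55%.

84.55%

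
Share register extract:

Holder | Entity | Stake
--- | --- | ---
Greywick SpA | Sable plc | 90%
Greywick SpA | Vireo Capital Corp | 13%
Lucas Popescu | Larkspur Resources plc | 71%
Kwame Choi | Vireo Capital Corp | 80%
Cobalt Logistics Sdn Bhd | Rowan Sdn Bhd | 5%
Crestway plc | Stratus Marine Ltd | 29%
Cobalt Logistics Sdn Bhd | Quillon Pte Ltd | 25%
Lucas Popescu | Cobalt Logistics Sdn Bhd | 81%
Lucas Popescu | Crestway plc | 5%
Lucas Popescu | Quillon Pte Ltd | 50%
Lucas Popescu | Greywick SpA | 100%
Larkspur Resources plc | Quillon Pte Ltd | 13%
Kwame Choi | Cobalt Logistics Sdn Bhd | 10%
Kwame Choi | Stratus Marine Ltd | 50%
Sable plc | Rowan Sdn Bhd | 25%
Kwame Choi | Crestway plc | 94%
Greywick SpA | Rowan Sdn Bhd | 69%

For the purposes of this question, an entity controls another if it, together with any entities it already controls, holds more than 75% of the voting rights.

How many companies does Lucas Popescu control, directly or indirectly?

Lucas holds 100% of Greywick, so Lucas controls Greywick.
Lucas holds 81% of Cobalt, so Lucas controls Cobalt.
Greywick holds 90% of Sable, so Lucas controls Sable.
Sable and Cobalt and Greywick together hold 25% + 5% + 69% = 99% of Rowan, so Lucas controls Rowan.
No other company's threshold is met.
Lucas controls 4 companies.

4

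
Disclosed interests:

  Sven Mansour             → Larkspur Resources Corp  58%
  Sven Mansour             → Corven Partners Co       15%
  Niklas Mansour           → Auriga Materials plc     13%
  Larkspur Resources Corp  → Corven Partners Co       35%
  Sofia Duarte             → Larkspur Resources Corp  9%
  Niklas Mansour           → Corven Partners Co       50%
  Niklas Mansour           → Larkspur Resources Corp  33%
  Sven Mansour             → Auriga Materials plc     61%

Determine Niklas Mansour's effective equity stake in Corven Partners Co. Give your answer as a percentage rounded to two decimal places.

61.55%

Niklas reaches Corven along 2 paths.
Direct stake: 50% = 50%.
Via Larkspur: 33% × 35% = 11.55%.
Total: 50% + 11.55% = 61.55%.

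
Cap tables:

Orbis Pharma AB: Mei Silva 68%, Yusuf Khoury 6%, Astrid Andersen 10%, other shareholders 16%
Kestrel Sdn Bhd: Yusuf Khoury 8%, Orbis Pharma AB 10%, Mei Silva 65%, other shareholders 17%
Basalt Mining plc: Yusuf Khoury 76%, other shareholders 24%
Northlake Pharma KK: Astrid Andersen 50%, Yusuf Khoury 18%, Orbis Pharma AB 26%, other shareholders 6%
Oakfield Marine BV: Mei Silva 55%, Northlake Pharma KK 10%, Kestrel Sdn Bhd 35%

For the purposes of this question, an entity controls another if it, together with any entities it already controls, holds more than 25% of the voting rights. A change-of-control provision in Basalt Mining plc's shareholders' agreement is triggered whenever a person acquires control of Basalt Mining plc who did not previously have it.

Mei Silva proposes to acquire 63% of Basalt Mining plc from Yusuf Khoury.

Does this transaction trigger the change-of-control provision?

The purchase adds only to Mei's holdings (Yusuf's stake shrinks), so Mei is the only person who could newly come to control Basalt.
Mei holds 68% of Orbis, so Mei controls Orbis.
Orbis and Mei together hold 10% + 65% = 75% of Kestrel, so Mei controls Kestrel.
Orbis holds 26% of Northlake, so Mei controls Northlake.
Mei and Northlake and Kestrel together hold 55% + 10% + 35% = 100% of Oakfield, so Mei controls Oakfield.
Neither Mei nor any entity Mei controls holds any voting interest in Basalt.
So before the transaction, Mei does not control Basalt.
After the purchase, Mei holds 63% of Basalt directly, and Yusuf's stake falls to 13%.
Mei holds 63% of Basalt, so Mei controls Basalt.
Mei did not control Basalt before and does after, so the clause is triggered.

Yes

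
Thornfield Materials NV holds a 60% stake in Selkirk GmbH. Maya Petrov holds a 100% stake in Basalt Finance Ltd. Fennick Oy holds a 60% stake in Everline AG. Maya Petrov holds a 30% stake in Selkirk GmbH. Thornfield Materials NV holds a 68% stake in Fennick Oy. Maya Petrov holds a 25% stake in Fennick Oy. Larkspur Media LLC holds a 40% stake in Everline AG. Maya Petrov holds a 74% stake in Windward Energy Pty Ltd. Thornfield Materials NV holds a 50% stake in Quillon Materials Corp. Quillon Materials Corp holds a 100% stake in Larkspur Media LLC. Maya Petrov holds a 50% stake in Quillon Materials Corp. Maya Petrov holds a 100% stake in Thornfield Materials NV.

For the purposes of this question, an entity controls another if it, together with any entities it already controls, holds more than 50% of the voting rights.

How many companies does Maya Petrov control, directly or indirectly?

8

Maya holds 100% of Thornfield, so Maya controls Thornfield.
Maya and Thornfield together hold 50% + 50% = 100% of Quillon, so Maya controls Quillon.
Maya and Thornfield together hold 25% + 68% = 93% of Fennick, so Maya controls Fennick.
Maya and Thornfield together hold 30% + 60% = 90% of Selkirk, so Maya controls Selkirk.
Quillon holds 100% of Larkspur, so Maya controls Larkspur.
Maya holds 100% of Basalt, so Maya controls Basalt.
Maya holds 74% of Windward, so Maya controls Windward.
Larkspur and Fennick together hold 40% + 60% = 100% of Everline, so Maya controls Everline.
Maya controls 8 companies.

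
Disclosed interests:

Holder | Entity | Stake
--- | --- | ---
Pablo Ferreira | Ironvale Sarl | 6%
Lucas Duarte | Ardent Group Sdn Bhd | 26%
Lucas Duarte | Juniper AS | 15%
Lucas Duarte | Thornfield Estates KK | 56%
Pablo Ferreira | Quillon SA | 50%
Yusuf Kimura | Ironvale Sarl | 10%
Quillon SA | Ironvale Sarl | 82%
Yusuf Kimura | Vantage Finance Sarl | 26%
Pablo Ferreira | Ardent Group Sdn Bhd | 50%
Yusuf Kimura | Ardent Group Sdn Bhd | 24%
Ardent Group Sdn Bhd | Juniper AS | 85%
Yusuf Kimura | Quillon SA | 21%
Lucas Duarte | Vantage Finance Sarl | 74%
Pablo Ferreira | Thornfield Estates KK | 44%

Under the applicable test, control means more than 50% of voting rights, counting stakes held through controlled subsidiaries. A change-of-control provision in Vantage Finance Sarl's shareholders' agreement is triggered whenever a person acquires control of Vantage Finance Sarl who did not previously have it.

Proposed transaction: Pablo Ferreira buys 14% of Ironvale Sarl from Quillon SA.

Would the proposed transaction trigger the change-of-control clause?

The purchase adds only to Pablo's holdings (Quillon's stake shrinks), so Pablo is the only person who could newly come to control Vantage.
Pablo's largest direct stake is 50% in Quillon, which does not meet the threshold, so Pablo controls no company.
Neither Pablo nor any entity Pablo controls holds any voting interest in Vantage.
So before the transaction, Pablo does not control Vantage.
After the purchase, Pablo's direct stake in Ironvale rises to 6% + 14% = 20%, and Quillon's stake falls to 68%.
Pablo's side now holds 20% of Ironvale, not > 50%, so Pablo still does not control Ironvale.
After the transaction, neither Pablo nor any entity Pablo controls holds a voting interest in Vantage, so Pablo still does not control it.
No new person acquires control, so the clause is not triggered.

No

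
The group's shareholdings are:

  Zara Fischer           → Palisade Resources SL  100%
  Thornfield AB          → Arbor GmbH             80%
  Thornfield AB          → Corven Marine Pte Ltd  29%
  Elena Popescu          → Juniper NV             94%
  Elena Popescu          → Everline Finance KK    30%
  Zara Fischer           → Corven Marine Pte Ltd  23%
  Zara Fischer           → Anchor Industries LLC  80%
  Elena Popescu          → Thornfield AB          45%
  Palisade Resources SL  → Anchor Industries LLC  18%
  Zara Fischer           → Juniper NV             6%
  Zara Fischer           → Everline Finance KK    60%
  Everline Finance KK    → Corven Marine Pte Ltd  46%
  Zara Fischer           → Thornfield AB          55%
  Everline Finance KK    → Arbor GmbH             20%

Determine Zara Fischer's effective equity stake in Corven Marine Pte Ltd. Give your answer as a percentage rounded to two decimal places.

66.55%

Zara reaches Corven along 3 paths.
Direct stake: 23% = 23%.
Via Everline: 60% × 46% = 27.6%.
Via Thornfield: 55% × 29% = 15.95%.
Total: 23% + 27.6% + 15.95% = 66.55%.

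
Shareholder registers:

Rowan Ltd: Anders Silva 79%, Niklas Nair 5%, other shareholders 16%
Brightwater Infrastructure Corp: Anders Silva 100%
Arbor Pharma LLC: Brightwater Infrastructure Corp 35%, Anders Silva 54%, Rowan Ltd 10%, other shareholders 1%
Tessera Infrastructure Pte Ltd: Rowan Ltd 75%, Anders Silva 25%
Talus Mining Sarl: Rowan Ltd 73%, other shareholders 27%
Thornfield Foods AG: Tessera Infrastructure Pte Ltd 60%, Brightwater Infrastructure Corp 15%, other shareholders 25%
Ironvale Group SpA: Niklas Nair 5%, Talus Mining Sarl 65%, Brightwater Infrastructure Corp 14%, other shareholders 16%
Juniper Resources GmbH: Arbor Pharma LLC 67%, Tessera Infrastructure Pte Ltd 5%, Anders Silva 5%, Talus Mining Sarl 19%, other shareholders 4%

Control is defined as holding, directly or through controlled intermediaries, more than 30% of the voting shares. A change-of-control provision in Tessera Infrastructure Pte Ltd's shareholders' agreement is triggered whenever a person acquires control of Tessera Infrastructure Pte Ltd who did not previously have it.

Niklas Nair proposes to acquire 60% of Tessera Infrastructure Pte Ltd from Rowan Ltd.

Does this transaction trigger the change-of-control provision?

The purchase adds only to Niklas's holdings (Rowan's stake shrinks), so Niklas is the only person who could newly come to control Tessera.
Niklas's largest direct stake is 5% in Rowan, which does not meet the threshold, so Niklas controls no company.
Neither Niklas nor any entity Niklas controls holds any voting interest in Tessera.
So before the transaction, Niklas does not control Tessera.
After the purchase, Niklas holds 60% of Tessera directly, and Rowan's stake falls to 15%.
Niklas holds 60% of Tessera, so Niklas controls Tessera.
Niklas did not control Tessera before and does after, so the clause is triggered.

Yes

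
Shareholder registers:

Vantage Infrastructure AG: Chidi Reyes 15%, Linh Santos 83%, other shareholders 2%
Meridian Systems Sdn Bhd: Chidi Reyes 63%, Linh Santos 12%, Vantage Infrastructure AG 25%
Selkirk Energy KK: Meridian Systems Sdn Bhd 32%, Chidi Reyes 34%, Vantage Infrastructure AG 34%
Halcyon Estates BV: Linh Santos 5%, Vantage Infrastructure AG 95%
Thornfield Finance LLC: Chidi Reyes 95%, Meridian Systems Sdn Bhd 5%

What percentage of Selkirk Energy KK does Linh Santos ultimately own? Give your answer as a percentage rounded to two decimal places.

38.70%

Linh reaches Selkirk along 3 paths.
Via Meridian: 12% × 32% = 3.84%.
Via Vantage → Meridian: 83% × 25% × 32% = 6.64%.
Via Vantage: 83% × 34% = 28.22%.
Total: 3.84% + 6.64% + 28.22% = 38.7%.
Rounded: 38.70%.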